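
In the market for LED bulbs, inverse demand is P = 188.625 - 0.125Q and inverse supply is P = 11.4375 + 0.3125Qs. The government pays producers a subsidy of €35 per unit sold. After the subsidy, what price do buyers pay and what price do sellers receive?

Pre-subsidy: 188.625 - 0.125Q = 11.4375 + 0.3125Q gives Q* = 405 and P* = 138.
With the subsidy, sellers receive Ps = Pb + 35 for each unit, where Pb is the price buyers pay.
On the curves, Pb = 188.625 - 0.125Q and Ps = 11.4375 + 0.3125Q; the wedge Ps − Pb = 35 gives 11.4375 + 0.3125Q − (188.625 - 0.125Q) = 35, so Q' = 485.
Then Pb = 188.625 − 0.125·485 = 128 and Ps = 11.4375 + 0.3125·485 = 163.

Buyers pay €128; sellers receive €163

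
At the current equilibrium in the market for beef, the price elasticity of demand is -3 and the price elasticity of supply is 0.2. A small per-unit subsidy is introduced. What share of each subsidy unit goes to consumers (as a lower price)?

For a small subsidy around the equilibrium, the benefit split depends on the relative slopes, which at a point are proportional to the elasticities.
Buyer share = εs/(εs + |εd|) = 0.2/(0.2 + 3) = 0.0625; seller share = |εd|/(εs + |εd|) = 0.9375.

Consumer share = 0.0625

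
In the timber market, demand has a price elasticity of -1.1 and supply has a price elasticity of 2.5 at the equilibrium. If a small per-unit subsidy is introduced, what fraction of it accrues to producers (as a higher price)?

For a small subsidy around the equilibrium, the benefit split depends on the relative slopes, which at a point are proportional to the elasticities.
Buyer share = εs/(εs + |εd|) = 2.5/(2.5 + 1.1) = 25/36; seller share = |εd|/(εs + |εd|) = 11/36.
So producers capture 11/36 of the subsidy.

Producer share = 11/36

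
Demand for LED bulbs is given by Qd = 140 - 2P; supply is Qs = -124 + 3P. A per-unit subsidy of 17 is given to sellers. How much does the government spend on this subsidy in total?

Government cost = 931.6

Pre-subsidy: 140 - 2P = -124 + 3P gives P* = 52.8, Q* = 34.4.
With the subsidy, sellers receive Ps = Pb + 17 for each unit, where Pb is the price buyers pay.
Supply in terms of Pb becomes Qs = -124 + 3(Pb + 17) = -73 + 3Pb. Setting this equal to demand: 140 - 2Pb = -73 + 3Pb, so Pb = 42.6.
Sellers receive Ps = 42.6 + 17 = 59.6; Q' = 140 − 2·42.6 = 54.8.
Government outlay = subsidy × quantity = 17 × 54.8 = 931.6.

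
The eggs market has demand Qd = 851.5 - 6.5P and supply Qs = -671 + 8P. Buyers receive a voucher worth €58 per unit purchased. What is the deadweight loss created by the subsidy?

Pre-subsidy: 851.5 - 6.5P = -671 + 8P gives P* = 105, Q* = 169.
With the rebate, buyers effectively pay Pb = Ps − 58, where Ps is the price sellers receive.
Demand in terms of Ps becomes Qd = 851.5 − 6.5(Ps − 58) = 1228.5 - 6.5Ps. Setting this equal to supply: 1228.5 - 6.5Ps = -671 + 8Ps, so Ps = 131.
Buyers pay Pb = 131 − 58 = 73; Q' = -671 + 8·131 = 377.
The subsidy expands output by 377 − 169 = 208 past the efficient level; on those units the gap between marginal cost and willingness to pay runs from 0 up to 58.
DWL = ½ × 58 × 208 = 6032.

Deadweight loss = €6032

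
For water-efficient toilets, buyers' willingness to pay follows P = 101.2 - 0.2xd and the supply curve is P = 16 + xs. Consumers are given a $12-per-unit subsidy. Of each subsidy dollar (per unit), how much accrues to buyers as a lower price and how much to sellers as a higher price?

Buyers gain $2 per unit; sellers gain $10 per unit

Pre-subsidy: 101.2 - 0.2x = 16 + x gives x* = 71 and P* = 87.
With the rebate, buyers effectively pay Pb = Ps − 12, where Ps is the price sellers receive.
On the curves, Pb = 101.2 - 0.2x and Ps = 16 + x; the wedge Ps − Pb = 12 gives 16 + x − (101.2 - 0.2x) = 12, so x' = 81.
Then Pb = 101.2 − 0.2·81 = 85 and Ps = 16 + 1·81 = 97.
Buyers' price falls by P* − Pb = 87 − 85 = 2; sellers' price rises by Ps − P* = 97 − 87 = 10.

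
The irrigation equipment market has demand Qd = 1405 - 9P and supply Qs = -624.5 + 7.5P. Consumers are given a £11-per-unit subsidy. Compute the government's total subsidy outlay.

Government cost = £3773

Pre-subsidy: 1405 - 9P = -624.5 + 7.5P gives P* = 123, Q* = 298.
With the rebate, buyers effectively pay Pb = Ps − 11, where Ps is the price sellers receive.
Demand in terms of Ps becomes Qd = 1405 − 9(Ps − 11) = 1504 - 9Ps. Setting this equal to supply: 1504 - 9Ps = -624.5 + 7.5Ps, so Ps = 129.
Buyers pay Pb = 129 − 11 = 118; Q' = -624.5 + 7.5·129 = 343.
Government outlay = subsidy × quantity = 11 × 343 = 3773.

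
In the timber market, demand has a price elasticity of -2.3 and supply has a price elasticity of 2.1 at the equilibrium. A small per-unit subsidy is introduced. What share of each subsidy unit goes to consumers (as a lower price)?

Consumer share = 21/44

For a small subsidy around the equilibrium, the benefit split depends on the relative slopes, which at a point are proportional to the elasticities.
Buyer share = εs/(εs + |εd|) = 2.1/(2.1 + 2.3) = 21/44; seller share = |εd|/(εs + |εd|) = 23/44.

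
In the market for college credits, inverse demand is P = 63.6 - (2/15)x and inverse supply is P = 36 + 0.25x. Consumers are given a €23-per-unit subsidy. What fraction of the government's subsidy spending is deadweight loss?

Pre-subsidy: 63.6 - (2/15)x = 36 + 0.25x gives x* = 72 and P* = 54.
With the rebate, buyers effectively pay Pb = Ps − 23, where Ps is the price sellers receive.
On the curves, Pb = 63.6 - (2/15)x and Ps = 36 + 0.25x; the wedge Ps − Pb = 23 gives 36 + 0.25x − (63.6 - (2/15)x) = 23, so x' = 132.
Then Pb = 63.6 − (2/15)·132 = 46 and Ps = 36 + 0.25·132 = 69.
ΔCS = ½(72 + 132)(54 − 46) = 816; ΔPS = ½(72 + 132)(69 − 54) = 1530.
Government spending = 23 × 132 = 3036.
DWL = ½ × 23 × (132 − 72) = 690; fraction = 690 / 3036 = 5/22.

DWL / government spending = 5/22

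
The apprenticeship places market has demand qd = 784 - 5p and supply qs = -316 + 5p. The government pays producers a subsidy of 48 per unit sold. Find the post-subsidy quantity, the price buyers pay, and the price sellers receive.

q' = 354; buyers pay 86; sellers receive 134

Pre-subsidy: 784 - 5p = -316 + 5p gives p* = 110, q* = 234.
With the subsidy, sellers receive ps = pb + 48 for each unit, where pb is the price buyers pay.
Supply in terms of pb becomes qs = -316 + 5(pb + 48) = -76 + 5pb. Setting this equal to demand: 784 - 5pb = -76 + 5pb, so pb = 86.
Sellers receive ps = 86 + 48 = 134; q' = 784 − 5·86 = 354.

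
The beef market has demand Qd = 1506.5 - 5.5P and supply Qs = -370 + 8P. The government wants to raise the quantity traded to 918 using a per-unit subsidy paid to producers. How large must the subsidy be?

At Q = 918, invert demand for the buyer price: Pb = (1506.5 − 918)/5.5 = 107; invert supply for the seller price: Ps = (918 − (-370))/8 = 161.
The subsidy must fill the gap: s = Ps − Pb = 161 − 107 = 54.

Required subsidy s = 54 per unit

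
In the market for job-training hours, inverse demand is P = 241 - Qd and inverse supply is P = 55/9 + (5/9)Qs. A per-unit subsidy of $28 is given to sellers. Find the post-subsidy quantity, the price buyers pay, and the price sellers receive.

Q' = 169; buyers pay $72; sellers receive $100

Pre-subsidy: 241 - Q = 55/9 + (5/9)Q gives Q* = 151 and P* = 90.
With the subsidy, sellers receive Ps = Pb + 28 for each unit, where Pb is the price buyers pay.
On the curves, Pb = 241 - Q and Ps = 55/9 + (5/9)Q; the wedge Ps − Pb = 28 gives 55/9 + (5/9)Q − (241 - Q) = 28, so Q' = 169.
Then Pb = 241 − 1·169 = 72 and Ps = 55/9 + (5/9)·169 = 100.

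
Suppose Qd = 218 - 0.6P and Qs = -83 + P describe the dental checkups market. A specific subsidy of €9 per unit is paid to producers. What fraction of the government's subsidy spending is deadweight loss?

Pre-subsidy: 218 - 0.6P = -83 + P gives P* = 188.125, Q* = 105.125.
With the subsidy, sellers receive Ps = Pb + 9 for each unit, where Pb is the price buyers pay.
Supply in terms of Pb becomes Qs = -83 + 1(Pb + 9) = -74 + Pb. Setting this equal to demand: 218 - 0.6Pb = -74 + Pb, so Pb = 182.5.
Sellers receive Ps = 182.5 + 9 = 191.5; Q' = 218 − 0.6·182.5 = 108.5.
ΔCS = ½(105.125 + 108.5)(188.125 − 182.5) = 600.8203125; ΔPS = ½(105.125 + 108.5)(191.5 − 188.125) = 360.4921875.
Government spending = 9 × 108.5 = 976.5.
DWL = ½ × 9 × (108.5 − 105.125) = 15.1875; fraction = 15.1875 / 976.5 = 27/1736.

DWL / government spending = 27/1736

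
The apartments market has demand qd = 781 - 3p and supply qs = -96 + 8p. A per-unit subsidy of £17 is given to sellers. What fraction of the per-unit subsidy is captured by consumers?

Pre-subsidy: 781 - 3p = -96 + 8p gives p* = 877/11, q* = 5960/11.
With the subsidy, sellers receive ps = pb + 17 for each unit, where pb is the price buyers pay.
Supply in terms of pb becomes qs = -96 + 8(pb + 17) = 40 + 8pb. Setting this equal to demand: 781 - 3pb = 40 + 8pb, so pb = 741/11.
Sellers receive ps = 741/11 + 17 = 928/11; q' = 781 − 3·(741/11) = 6368/11.
Buyers' price falls by p* − pb = 877/11 − 741/11 = 136/11; sellers' price rises by ps − p* = 928/11 − 877/11 = 51/11.
So consumers capture (136/11)/17 = 8/11 of each unit of subsidy.

Consumer share = 8/11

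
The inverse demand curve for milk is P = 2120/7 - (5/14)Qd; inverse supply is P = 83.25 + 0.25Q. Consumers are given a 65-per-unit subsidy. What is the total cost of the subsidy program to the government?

Government cost = 517985/17

Pre-subsidy: 2120/7 - (5/14)Q = 83.25 + 0.25Q gives Q* = 6149/17 and P* = 5905/34.
With the rebate, buyers effectively pay Pb = Ps − 65, where Ps is the price sellers receive.
On the curves, Pb = 2120/7 - (5/14)Q and Ps = 83.25 + 0.25Q; the wedge Ps − Pb = 65 gives 83.25 + 0.25Q − (2120/7 - (5/14)Q) = 65, so Q' = 7969/17.
Then Pb = 2120/7 − (5/14)·(7969/17) = 4605/34 and Ps = 83.25 + 0.25·(7969/17) = 6815/34.
Government outlay = subsidy × quantity = 65 × 7969/17 = 517985/17.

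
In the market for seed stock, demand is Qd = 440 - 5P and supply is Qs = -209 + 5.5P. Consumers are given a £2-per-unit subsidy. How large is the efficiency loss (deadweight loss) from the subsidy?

Pre-subsidy: 440 - 5P = -209 + 5.5P gives P* = 1298/21, Q* = 2750/21.
With the rebate, buyers effectively pay Pb = Ps − 2, where Ps is the price sellers receive.
Demand in terms of Ps becomes Qd = 440 − 5(Ps − 2) = 450 - 5Ps. Setting this equal to supply: 450 - 5Ps = -209 + 5.5Ps, so Ps = 1318/21.
Buyers pay Pb = 1318/21 − 2 = 1276/21; Q' = -209 + 5.5·(1318/21) = 2860/21.
The subsidy expands output by 2860/21 − 2750/21 = 110/21 past the efficient level; on those units the gap between marginal cost and willingness to pay runs from 0 up to 2.
DWL = ½ × 2 × 110/21 = 110/21.

Deadweight loss = 110/21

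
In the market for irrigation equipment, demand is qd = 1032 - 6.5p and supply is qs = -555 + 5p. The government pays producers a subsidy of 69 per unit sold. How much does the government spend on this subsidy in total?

Pre-subsidy: 1032 - 6.5p = -555 + 5p gives p* = 138, q* = 135.
With the subsidy, sellers receive ps = pb + 69 for each unit, where pb is the price buyers pay.
Supply in terms of pb becomes qs = -555 + 5(pb + 69) = -210 + 5pb. Setting this equal to demand: 1032 - 6.5pb = -210 + 5pb, so pb = 108.
Sellers receive ps = 108 + 69 = 177; q' = 1032 − 6.5·108 = 330.
Government outlay = subsidy × quantity = 69 × 330 = 22770.

Government cost = 22770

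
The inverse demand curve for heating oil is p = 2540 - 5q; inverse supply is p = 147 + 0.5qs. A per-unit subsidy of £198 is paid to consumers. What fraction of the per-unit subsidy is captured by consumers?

Consumer share = 10/11

Pre-subsidy: 2540 - 5q = 147 + 0.5q gives q* = 4786/11 and p* = 4010/11.
With the rebate, buyers effectively pay pb = ps − 198, where ps is the price sellers receive.
On the curves, pb = 2540 - 5q and ps = 147 + 0.5q; the wedge ps − pb = 198 gives 147 + 0.5q − (2540 - 5q) = 198, so q' = 5182/11.
Then pb = 2540 − 5·(5182/11) = 2030/11 and ps = 147 + 0.5·(5182/11) = 4208/11.
Buyers' price falls by p* − pb = 4010/11 − 2030/11 = 180; sellers' price rises by ps − p* = 4208/11 − 4010/11 = 18.
So consumers capture 180/198 = 10/11 of each unit of subsidy.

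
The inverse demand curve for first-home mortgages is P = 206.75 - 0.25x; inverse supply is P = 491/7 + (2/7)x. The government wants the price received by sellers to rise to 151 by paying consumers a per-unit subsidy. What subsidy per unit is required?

At a seller price of 151, quantity supplied is -245.5 + 3.5·151 = 283.
Buyers absorb 283 only when they pay Pb = 206.75 − 0.25·283 = 136.
s = Ps − Pb = 151 − 136 = 15.

Required subsidy s = 15 per unit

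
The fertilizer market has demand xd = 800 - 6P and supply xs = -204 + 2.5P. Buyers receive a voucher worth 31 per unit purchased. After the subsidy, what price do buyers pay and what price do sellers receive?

Pre-subsidy: 800 - 6P = -204 + 2.5P gives P* = 2008/17, x* = 1552/17.
With the rebate, buyers effectively pay Pb = Ps − 31, where Ps is the price sellers receive.
Demand in terms of Ps becomes xd = 800 − 6(Ps − 31) = 986 - 6Ps. Setting this equal to supply: 986 - 6Ps = -204 + 2.5Ps, so Ps = 140.
Buyers pay Pb = 140 − 31 = 109; x' = -204 + 2.5·140 = 146.

Buyers pay 109; sellers receive 140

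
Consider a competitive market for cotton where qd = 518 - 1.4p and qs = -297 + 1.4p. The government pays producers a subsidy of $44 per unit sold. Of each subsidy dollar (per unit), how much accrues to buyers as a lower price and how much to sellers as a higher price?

Buyers gain $22 per unit; sellers gain $22 per unit

Pre-subsidy: 518 - 1.4p = -297 + 1.4p gives p* = 4075/14, q* = 110.5.
With the subsidy, sellers receive ps = pb + 44 for each unit, where pb is the price buyers pay.
Supply in terms of pb becomes qs = -297 + 1.4(pb + 44) = -235.4 + 1.4pb. Setting this equal to demand: 518 - 1.4pb = -235.4 + 1.4pb, so pb = 3767/14.
Sellers receive ps = 3767/14 + 44 = 4383/14; q' = 518 − 1.4·(3767/14) = 141.3.
Buyers' price falls by p* − pb = 4075/14 − 3767/14 = 22; sellers' price rises by ps − p* = 4383/14 − 4075/14 = 22.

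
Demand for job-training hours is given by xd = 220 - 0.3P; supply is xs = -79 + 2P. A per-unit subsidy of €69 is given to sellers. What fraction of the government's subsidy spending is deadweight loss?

Pre-subsidy: 220 - 0.3P = -79 + 2P gives P* = 130, x* = 181.
With the subsidy, sellers receive Ps = Pb + 69 for each unit, where Pb is the price buyers pay.
Supply in terms of Pb becomes xs = -79 + 2(Pb + 69) = 59 + 2Pb. Setting this equal to demand: 220 - 0.3Pb = 59 + 2Pb, so Pb = 70.
Sellers receive Ps = 70 + 69 = 139; x' = 220 − 0.3·70 = 199.
ΔCS = ½(181 + 199)(130 − 70) = 11400; ΔPS = ½(181 + 199)(139 − 130) = 1710.
Government spending = 69 × 199 = 13731.
DWL = ½ × 69 × (199 − 181) = 621; fraction = 621 / 13731 = 9/199.

DWL / government spending = 9/199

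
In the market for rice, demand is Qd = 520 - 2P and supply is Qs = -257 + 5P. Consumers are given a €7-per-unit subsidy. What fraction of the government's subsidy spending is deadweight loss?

Pre-subsidy: 520 - 2P = -257 + 5P gives P* = 111, Q* = 298.
With the rebate, buyers effectively pay Pb = Ps − 7, where Ps is the price sellers receive.
Demand in terms of Ps becomes Qd = 520 − 2(Ps − 7) = 534 - 2Ps. Setting this equal to supply: 534 - 2Ps = -257 + 5Ps, so Ps = 113.
Buyers pay Pb = 113 − 7 = 106; Q' = -257 + 5·113 = 308.
ΔCS = ½(298 + 308)(111 − 106) = 1515; ΔPS = ½(298 + 308)(113 − 111) = 606.
Government spending = 7 × 308 = 2156.
DWL = ½ × 7 × (308 − 298) = 35; fraction = 35 / 2156 = 5/308.

DWL / government spending = 5/308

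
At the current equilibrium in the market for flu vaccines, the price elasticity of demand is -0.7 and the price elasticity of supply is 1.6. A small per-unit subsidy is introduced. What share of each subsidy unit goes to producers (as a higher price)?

Producer share = 7/23

For a small subsidy around the equilibrium, the benefit split depends on the relative slopes, which at a point are proportional to the elasticities.
Buyer share = εs/(εs + |εd|) = 1.6/(1.6 + 0.7) = 16/23; seller share = |εd|/(εs + |εd|) = 7/23.
So producers capture 7/23 of the subsidy.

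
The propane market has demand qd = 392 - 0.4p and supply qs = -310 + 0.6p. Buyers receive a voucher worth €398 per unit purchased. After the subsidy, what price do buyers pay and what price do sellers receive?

Buyers pay €463.2; sellers receive €861.2

Pre-subsidy: 392 - 0.4p = -310 + 0.6p gives p* = 702, q* = 111.2.
With the rebate, buyers effectively pay pb = ps − 398, where ps is the price sellers receive.
Demand in terms of ps becomes qd = 392 − 0.4(ps − 398) = 551.2 - 0.4ps. Setting this equal to supply: 551.2 - 0.4ps = -310 + 0.6ps, so ps = 861.2.
Buyers pay pb = 861.2 − 398 = 463.2; q' = -310 + 0.6·861.2 = 206.72.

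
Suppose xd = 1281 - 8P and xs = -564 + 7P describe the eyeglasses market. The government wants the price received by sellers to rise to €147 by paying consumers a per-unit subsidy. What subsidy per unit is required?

Required subsidy s = €45 per unit

At a seller price of 147, quantity supplied is -564 + 7·147 = 465.
Buyers absorb 465 only when they pay Pb with 1281 − 8·Pb = 465, i.e. Pb = 102.
s = Ps − Pb = 147 − 102 = 45.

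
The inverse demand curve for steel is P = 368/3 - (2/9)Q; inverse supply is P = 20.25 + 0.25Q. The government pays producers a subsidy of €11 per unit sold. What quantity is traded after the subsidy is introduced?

Q' = 4083/17

Pre-subsidy: 368/3 - (2/9)Q = 20.25 + 0.25Q gives Q* = 3687/17 and P* = 1266/17.
With the subsidy, sellers receive Ps = Pb + 11 for each unit, where Pb is the price buyers pay.
On the curves, Pb = 368/3 - (2/9)Q and Ps = 20.25 + 0.25Q; the wedge Ps − Pb = 11 gives 20.25 + 0.25Q − (368/3 - (2/9)Q) = 11, so Q' = 4083/17.
Then Pb = 368/3 − (2/9)·(4083/17) = 1178/17 and Ps = 20.25 + 0.25·(4083/17) = 1365/17.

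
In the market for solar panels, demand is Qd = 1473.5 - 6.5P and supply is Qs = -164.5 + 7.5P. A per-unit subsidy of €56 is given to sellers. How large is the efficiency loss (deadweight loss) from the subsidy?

Pre-subsidy: 1473.5 - 6.5P = -164.5 + 7.5P gives P* = 117, Q* = 713.
With the subsidy, sellers receive Ps = Pb + 56 for each unit, where Pb is the price buyers pay.
Supply in terms of Pb becomes Qs = -164.5 + 7.5(Pb + 56) = 255.5 + 7.5Pb. Setting this equal to demand: 1473.5 - 6.5Pb = 255.5 + 7.5Pb, so Pb = 87.
Sellers receive Ps = 87 + 56 = 143; Q' = 1473.5 − 6.5·87 = 908.
The subsidy expands output by 908 − 713 = 195 past the efficient level; on those units the gap between marginal cost and willingness to pay runs from 0 up to 56.
DWL = ½ × 56 × 195 = 5460.

Deadweight loss = €5460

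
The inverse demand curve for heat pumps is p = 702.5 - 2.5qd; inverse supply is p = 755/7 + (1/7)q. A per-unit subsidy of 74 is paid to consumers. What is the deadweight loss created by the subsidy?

Pre-subsidy: 702.5 - 2.5q = 755/7 + (1/7)q gives q* = 225 and p* = 140.
With the rebate, buyers effectively pay pb = ps − 74, where ps is the price sellers receive.
On the curves, pb = 702.5 - 2.5q and ps = 755/7 + (1/7)q; the wedge ps − pb = 74 gives 755/7 + (1/7)q − (702.5 - 2.5q) = 74, so q' = 253.
Then pb = 702.5 − 2.5·253 = 70 and ps = 755/7 + (1/7)·253 = 144.
The subsidy expands output by 253 − 225 = 28 past the efficient level; on those units the gap between marginal cost and willingness to pay runs from 0 up to 74.
DWL = ½ × 74 × 28 = 1036.

Deadweight loss = 1036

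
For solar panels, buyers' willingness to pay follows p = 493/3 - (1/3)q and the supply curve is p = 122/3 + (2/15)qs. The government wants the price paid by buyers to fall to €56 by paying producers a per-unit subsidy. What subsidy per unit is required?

At a buyer price of 56, quantity demanded is 493 − 3·56 = 325.
Sellers supply 325 only when they receive ps = 122/3 + (2/15)·325 = 84.
s = ps − pb = 84 − 56 = 28.

Required subsidy s = €28 per unit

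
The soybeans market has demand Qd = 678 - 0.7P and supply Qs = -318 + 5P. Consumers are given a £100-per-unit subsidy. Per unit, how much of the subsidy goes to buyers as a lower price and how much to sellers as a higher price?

Pre-subsidy: 678 - 0.7P = -318 + 5P gives P* = 3320/19, Q* = 10558/19.
With the rebate, buyers effectively pay Pb = Ps − 100, where Ps is the price sellers receive.
Demand in terms of Ps becomes Qd = 678 − 0.7(Ps − 100) = 748 - 0.7Ps. Setting this equal to supply: 748 - 0.7Ps = -318 + 5Ps, so Ps = 10660/57.
Buyers pay Pb = 10660/57 − 100 = 4960/57; Q' = -318 + 5·(10660/57) = 35174/57.
Buyers' price falls by P* − Pb = 3320/19 − 4960/57 = 5000/57; sellers' price rises by Ps − P* = 10660/57 − 3320/19 = 700/57.

Buyers gain 5000/57 per unit; sellers gain 700/57 per unit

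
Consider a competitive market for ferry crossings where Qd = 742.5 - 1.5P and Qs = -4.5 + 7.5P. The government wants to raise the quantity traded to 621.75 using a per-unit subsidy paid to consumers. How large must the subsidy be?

Required subsidy s = 3 per unit

At Q = 621.75, invert demand for the buyer price: Pb = (742.5 − 621.75)/1.5 = 80.5; invert supply for the seller price: Ps = (621.75 − (-4.5))/7.5 = 83.5.
The subsidy must fill the gap: s = Ps − Pb = 83.5 − 80.5 = 3.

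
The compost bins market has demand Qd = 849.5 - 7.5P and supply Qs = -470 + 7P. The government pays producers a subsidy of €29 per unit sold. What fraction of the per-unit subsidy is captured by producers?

Producer share = 15/29

Pre-subsidy: 849.5 - 7.5P = -470 + 7P gives P* = 91, Q* = 167.
With the subsidy, sellers receive Ps = Pb + 29 for each unit, where Pb is the price buyers pay.
Supply in terms of Pb becomes Qs = -470 + 7(Pb + 29) = -267 + 7Pb. Setting this equal to demand: 849.5 - 7.5Pb = -267 + 7Pb, so Pb = 77.
Sellers receive Ps = 77 + 29 = 106; Q' = 849.5 − 7.5·77 = 272.
Buyers' price falls by P* − Pb = 91 − 77 = 14; sellers' price rises by Ps − P* = 106 − 91 = 15.
So producers capture 15/29 = 15/29 of each unit of subsidy.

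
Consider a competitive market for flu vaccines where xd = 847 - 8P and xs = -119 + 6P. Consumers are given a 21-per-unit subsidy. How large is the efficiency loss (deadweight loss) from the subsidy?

Deadweight loss = 756

Pre-subsidy: 847 - 8P = -119 + 6P gives P* = 69, x* = 295.
With the rebate, buyers effectively pay Pb = Ps − 21, where Ps is the price sellers receive.
Demand in terms of Ps becomes xd = 847 − 8(Ps − 21) = 1015 - 8Ps. Setting this equal to supply: 1015 - 8Ps = -119 + 6Ps, so Ps = 81.
Buyers pay Pb = 81 − 21 = 60; x' = -119 + 6·81 = 367.
The subsidy expands output by 367 − 295 = 72 past the efficient level; on those units the gap between marginal cost and willingness to pay runs from 0 up to 21.
DWL = ½ × 21 × 72 = 756.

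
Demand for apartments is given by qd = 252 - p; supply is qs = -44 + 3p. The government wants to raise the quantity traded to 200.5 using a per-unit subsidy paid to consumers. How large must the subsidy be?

At q = 200.5, invert demand for the buyer price: pb = (252 − 200.5)/1 = 51.5; invert supply for the seller price: ps = (200.5 − (-44))/3 = 81.5.
The subsidy must fill the gap: s = ps − pb = 81.5 − 51.5 = 30.

Required subsidy s = 30 per unit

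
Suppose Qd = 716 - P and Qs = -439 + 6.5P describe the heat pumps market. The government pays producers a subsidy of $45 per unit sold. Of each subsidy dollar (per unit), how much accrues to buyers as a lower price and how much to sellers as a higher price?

Pre-subsidy: 716 - P = -439 + 6.5P gives P* = 154, Q* = 562.
With the subsidy, sellers receive Ps = Pb + 45 for each unit, where Pb is the price buyers pay.
Supply in terms of Pb becomes Qs = -439 + 6.5(Pb + 45) = -146.5 + 6.5Pb. Setting this equal to demand: 716 - Pb = -146.5 + 6.5Pb, so Pb = 115.
Sellers receive Ps = 115 + 45 = 160; Q' = 716 − 1·115 = 601.
Buyers' price falls by P* − Pb = 154 − 115 = 39; sellers' price rises by Ps − P* = 160 − 154 = 6.

Buyers gain $39 per unit; sellers gain $6 per unit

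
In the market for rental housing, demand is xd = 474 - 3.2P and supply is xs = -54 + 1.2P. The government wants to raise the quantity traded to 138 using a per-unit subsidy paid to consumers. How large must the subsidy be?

At x = 138, invert demand for the buyer price: Pb = (474 − 138)/3.2 = 105; invert supply for the seller price: Ps = (138 − (-54))/1.2 = 160.
The subsidy must fill the gap: s = Ps − Pb = 160 − 105 = 55.

Required subsidy s = 55 per unit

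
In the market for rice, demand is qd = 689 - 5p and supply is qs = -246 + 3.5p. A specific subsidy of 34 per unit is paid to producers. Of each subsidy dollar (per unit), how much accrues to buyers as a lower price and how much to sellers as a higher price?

Buyers gain 14 per unit; sellers gain 20 per unit

Pre-subsidy: 689 - 5p = -246 + 3.5p gives p* = 110, q* = 139.
With the subsidy, sellers receive ps = pb + 34 for each unit, where pb is the price buyers pay.
Supply in terms of pb becomes qs = -246 + 3.5(pb + 34) = -127 + 3.5pb. Setting this equal to demand: 689 - 5pb = -127 + 3.5pb, so pb = 96.
Sellers receive ps = 96 + 34 = 130; q' = 689 − 5·96 = 209.
Buyers' price falls by p* − pb = 110 − 96 = 14; sellers' price rises by ps − p* = 130 − 110 = 20.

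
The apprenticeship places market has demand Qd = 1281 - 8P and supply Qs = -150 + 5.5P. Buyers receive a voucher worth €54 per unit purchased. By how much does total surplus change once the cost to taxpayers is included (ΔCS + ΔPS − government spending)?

Pre-subsidy: 1281 - 8P = -150 + 5.5P gives P* = 106, Q* = 433.
With the rebate, buyers effectively pay Pb = Ps − 54, where Ps is the price sellers receive.
Demand in terms of Ps becomes Qd = 1281 − 8(Ps − 54) = 1713 - 8Ps. Setting this equal to supply: 1713 - 8Ps = -150 + 5.5Ps, so Ps = 138.
Buyers pay Pb = 138 − 54 = 84; Q' = -150 + 5.5·138 = 609.
ΔCS = ½(433 + 609)(106 − 84) = 11462; ΔPS = ½(433 + 609)(138 − 106) = 16672.
Government spending = 54 × 609 = 32886.
Net change = 11462 + 16672 − 32886 = -4752. The loss equals the DWL triangle ½·54·176.

Net change in total surplus = -€4752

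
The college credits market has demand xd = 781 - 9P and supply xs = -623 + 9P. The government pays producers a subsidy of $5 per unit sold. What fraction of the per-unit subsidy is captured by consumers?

Consumer share = 0.5

Pre-subsidy: 781 - 9P = -623 + 9P gives P* = 78, x* = 79.
With the subsidy, sellers receive Ps = Pb + 5 for each unit, where Pb is the price buyers pay.
Supply in terms of Pb becomes xs = -623 + 9(Pb + 5) = -578 + 9Pb. Setting this equal to demand: 781 - 9Pb = -578 + 9Pb, so Pb = 75.5.
Sellers receive Ps = 75.5 + 5 = 80.5; x' = 781 − 9·75.5 = 101.5.
Buyers' price falls by P* − Pb = 78 − 75.5 = 2.5; sellers' price rises by Ps − P* = 80.5 − 78 = 2.5.
So consumers capture 2.5/5 = 0.5 of each unit of subsidy.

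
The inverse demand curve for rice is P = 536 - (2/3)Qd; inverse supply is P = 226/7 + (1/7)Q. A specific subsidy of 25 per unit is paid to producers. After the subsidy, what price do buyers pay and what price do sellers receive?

Buyers pay 1710/17; sellers receive 2135/17

Pre-subsidy: 536 - (2/3)Q = 226/7 + (1/7)Q gives Q* = 10578/17 and P* = 2060/17.
With the subsidy, sellers receive Ps = Pb + 25 for each unit, where Pb is the price buyers pay.
On the curves, Pb = 536 - (2/3)Q and Ps = 226/7 + (1/7)Q; the wedge Ps − Pb = 25 gives 226/7 + (1/7)Q − (536 - (2/3)Q) = 25, so Q' = 11103/17.
Then Pb = 536 − (2/3)·(11103/17) = 1710/17 and Ps = 226/7 + (1/7)·(11103/17) = 2135/17.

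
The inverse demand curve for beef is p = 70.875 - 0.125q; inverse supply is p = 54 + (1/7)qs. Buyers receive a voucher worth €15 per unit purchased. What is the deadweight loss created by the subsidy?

Pre-subsidy: 70.875 - 0.125q = 54 + (1/7)q gives q* = 63 and p* = 63.
With the rebate, buyers effectively pay pb = ps − 15, where ps is the price sellers receive.
On the curves, pb = 70.875 - 0.125q and ps = 54 + (1/7)q; the wedge ps − pb = 15 gives 54 + (1/7)q − (70.875 - 0.125q) = 15, so q' = 119.
Then pb = 70.875 − 0.125·119 = 56 and ps = 54 + (1/7)·119 = 71.
The subsidy expands output by 119 − 63 = 56 past the efficient level; on those units the gap between marginal cost and willingness to pay runs from 0 up to 15.
DWL = ½ × 15 × 56 = 420.

Deadweight loss = €420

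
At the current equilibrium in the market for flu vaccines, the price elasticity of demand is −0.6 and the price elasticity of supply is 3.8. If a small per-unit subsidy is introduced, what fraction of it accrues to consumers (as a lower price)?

Consumer share = 19/22

For a small subsidy around the equilibrium, the benefit split depends on the relative slopes, which at a point are proportional to the elasticities.
Buyer share = εs/(εs + |εd|) = 3.8/(3.8 + 0.6) = 19/22; seller share = |εd|/(εs + |εd|) = 3/22.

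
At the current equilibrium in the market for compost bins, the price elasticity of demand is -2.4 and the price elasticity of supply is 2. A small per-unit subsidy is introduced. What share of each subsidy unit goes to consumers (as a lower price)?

For a small subsidy around the equilibrium, the benefit split depends on the relative slopes, which at a point are proportional to the elasticities.
Buyer share = εs/(εs + |εd|) = 2/(2 + 2.4) = 5/11; seller share = |εd|/(εs + |εd|) = 6/11.

Consumer share = 5/11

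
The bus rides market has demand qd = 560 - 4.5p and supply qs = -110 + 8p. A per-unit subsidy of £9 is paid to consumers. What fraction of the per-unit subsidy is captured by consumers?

Pre-subsidy: 560 - 4.5p = -110 + 8p gives p* = 53.6, q* = 318.8.
With the rebate, buyers effectively pay pb = ps − 9, where ps is the price sellers receive.
Demand in terms of ps becomes qd = 560 − 4.5(ps − 9) = 600.5 - 4.5ps. Setting this equal to supply: 600.5 - 4.5ps = -110 + 8ps, so ps = 56.84.
Buyers pay pb = 56.84 − 9 = 47.84; q' = -110 + 8·56.84 = 344.72.
Buyers' price falls by p* − pb = 53.6 − 47.84 = 5.76; sellers' price rises by ps − p* = 56.84 − 53.6 = 3.24.
So consumers capture 5.76/9 = 0.64 of each unit of subsidy.

Consumer share = 0.64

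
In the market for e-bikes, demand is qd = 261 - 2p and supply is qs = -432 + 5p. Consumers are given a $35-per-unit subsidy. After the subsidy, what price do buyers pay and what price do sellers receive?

Buyers pay $74; sellers receive $109

Pre-subsidy: 261 - 2p = -432 + 5p gives p* = 99, q* = 63.
With the rebate, buyers effectively pay pb = ps − 35, where ps is the price sellers receive.
Demand in terms of ps becomes qd = 261 − 2(ps − 35) = 331 - 2ps. Setting this equal to supply: 331 - 2ps = -432 + 5ps, so ps = 109.
Buyers pay pb = 109 − 35 = 74; q' = -432 + 5·109 = 113.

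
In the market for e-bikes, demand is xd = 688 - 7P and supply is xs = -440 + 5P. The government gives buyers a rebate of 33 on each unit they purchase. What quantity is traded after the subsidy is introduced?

x' = 126.25

Pre-subsidy: 688 - 7P = -440 + 5P gives P* = 94, x* = 30.
With the rebate, buyers effectively pay Pb = Ps − 33, where Ps is the price sellers receive.
Demand in terms of Ps becomes xd = 688 − 7(Ps − 33) = 919 - 7Ps. Setting this equal to supply: 919 - 7Ps = -440 + 5Ps, so Ps = 113.25.
Buyers pay Pb = 113.25 − 33 = 80.25; x' = -440 + 5·113.25 = 126.25.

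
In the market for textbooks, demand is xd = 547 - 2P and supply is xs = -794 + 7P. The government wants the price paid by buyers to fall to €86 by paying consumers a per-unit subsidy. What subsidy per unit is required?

At a buyer price of 86, quantity demanded is 547 − 2·86 = 375.
Sellers supply 375 only when they receive Ps with -794 + 7·Ps = 375, i.e. Ps = 167.
s = Ps − Pb = 167 − 86 = 81.

Required subsidy s = €81 per unit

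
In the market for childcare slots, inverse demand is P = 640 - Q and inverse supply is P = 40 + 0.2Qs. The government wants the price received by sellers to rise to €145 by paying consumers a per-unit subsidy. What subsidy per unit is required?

At a seller price of 145, quantity supplied is -200 + 5·145 = 525.
Buyers absorb 525 only when they pay Pb = 640 − 1·525 = 115.
s = Ps − Pb = 145 − 115 = 30.

Required subsidy s = €30 per unit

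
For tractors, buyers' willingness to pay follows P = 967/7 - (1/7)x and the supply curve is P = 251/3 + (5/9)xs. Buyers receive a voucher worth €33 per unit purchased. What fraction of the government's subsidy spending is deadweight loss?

Pre-subsidy: 967/7 - (1/7)x = 251/3 + (5/9)x gives x* = 78 and P* = 127.
With the rebate, buyers effectively pay Pb = Ps − 33, where Ps is the price sellers receive.
On the curves, Pb = 967/7 - (1/7)x and Ps = 251/3 + (5/9)x; the wedge Ps − Pb = 33 gives 251/3 + (5/9)x − (967/7 - (1/7)x) = 33, so x' = 125.25.
Then Pb = 967/7 − (1/7)·125.25 = 120.25 and Ps = 251/3 + (5/9)·125.25 = 153.25.
ΔCS = ½(78 + 125.25)(127 − 120.25) = 685.96875; ΔPS = ½(78 + 125.25)(153.25 − 127) = 2667.65625.
Government spending = 33 × 125.25 = 4133.25.
DWL = ½ × 33 × (125.25 − 78) = 779.625; fraction = 779.625 / 4133.25 = 63/334.

DWL / government spending = 63/334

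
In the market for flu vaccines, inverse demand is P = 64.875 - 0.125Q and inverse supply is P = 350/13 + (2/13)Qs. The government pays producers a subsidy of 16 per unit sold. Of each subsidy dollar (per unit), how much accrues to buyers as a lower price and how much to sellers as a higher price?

Buyers gain 208/29 per unit; sellers gain 256/29 per unit

Pre-subsidy: 64.875 - 0.125Q = 350/13 + (2/13)Q gives Q* = 3947/29 and P* = 1388/29.
With the subsidy, sellers receive Ps = Pb + 16 for each unit, where Pb is the price buyers pay.
On the curves, Pb = 64.875 - 0.125Q and Ps = 350/13 + (2/13)Q; the wedge Ps − Pb = 16 gives 350/13 + (2/13)Q − (64.875 - 0.125Q) = 16, so Q' = 5611/29.
Then Pb = 64.875 − 0.125·(5611/29) = 1180/29 and Ps = 350/13 + (2/13)·(5611/29) = 1644/29.
Buyers' price falls by P* − Pb = 1388/29 − 1180/29 = 208/29; sellers' price rises by Ps − P* = 1644/29 − 1388/29 = 256/29.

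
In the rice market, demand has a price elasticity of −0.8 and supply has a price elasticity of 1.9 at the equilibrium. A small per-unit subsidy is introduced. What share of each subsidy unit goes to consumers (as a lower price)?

For a small subsidy around the equilibrium, the benefit split depends on the relative slopes, which at a point are proportional to the elasticities.
Buyer share = εs/(εs + |εd|) = 1.9/(1.9 + 0.8) = 19/27; seller share = |εd|/(εs + |εd|) = 8/27.

Consumer share = 19/27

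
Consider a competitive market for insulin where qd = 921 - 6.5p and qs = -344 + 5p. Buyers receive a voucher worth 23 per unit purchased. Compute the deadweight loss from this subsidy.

Pre-subsidy: 921 - 6.5p = -344 + 5p gives p* = 110, q* = 206.
With the rebate, buyers effectively pay pb = ps − 23, where ps is the price sellers receive.
Demand in terms of ps becomes qd = 921 − 6.5(ps − 23) = 1070.5 - 6.5ps. Setting this equal to supply: 1070.5 - 6.5ps = -344 + 5ps, so ps = 123.
Buyers pay pb = 123 − 23 = 100; q' = -344 + 5·123 = 271.
The subsidy expands output by 271 − 206 = 65 past the efficient level; on those units the gap between marginal cost and willingness to pay runs from 0 up to 23.
DWL = ½ × 23 × 65 = 747.5.

Deadweight loss = 747.5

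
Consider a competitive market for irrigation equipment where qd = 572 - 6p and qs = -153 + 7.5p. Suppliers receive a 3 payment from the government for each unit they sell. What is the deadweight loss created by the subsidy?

Deadweight loss = 15

Pre-subsidy: 572 - 6p = -153 + 7.5p gives p* = 1450/27, q* = 2248/9.
With the subsidy, sellers receive ps = pb + 3 for each unit, where pb is the price buyers pay.
Supply in terms of pb becomes qs = -153 + 7.5(pb + 3) = -130.5 + 7.5pb. Setting this equal to demand: 572 - 6pb = -130.5 + 7.5pb, so pb = 1405/27.
Sellers receive ps = 1405/27 + 3 = 1486/27; q' = 572 − 6·(1405/27) = 2338/9.
The subsidy expands output by 2338/9 − 2248/9 = 10 past the efficient level; on those units the gap between marginal cost and willingness to pay runs from 0 up to 3.
DWL = ½ × 3 × 10 = 15.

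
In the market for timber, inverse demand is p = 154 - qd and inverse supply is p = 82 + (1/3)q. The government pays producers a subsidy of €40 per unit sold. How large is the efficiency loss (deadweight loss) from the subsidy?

Deadweight loss = €600

Pre-subsidy: 154 - q = 82 + (1/3)q gives q* = 54 and p* = 100.
With the subsidy, sellers receive ps = pb + 40 for each unit, where pb is the price buyers pay.
On the curves, pb = 154 - q and ps = 82 + (1/3)q; the wedge ps − pb = 40 gives 82 + (1/3)q − (154 - q) = 40, so q' = 84.
Then pb = 154 − 1·84 = 70 and ps = 82 + (1/3)·84 = 110.
The subsidy expands output by 84 − 54 = 30 past the efficient level; on those units the gap between marginal cost and willingness to pay runs from 0 up to 40.
DWL = ½ × 40 × 30 = 600.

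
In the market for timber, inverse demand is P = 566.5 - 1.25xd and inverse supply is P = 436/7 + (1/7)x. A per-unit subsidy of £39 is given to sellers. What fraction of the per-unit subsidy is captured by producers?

Pre-subsidy: 566.5 - 1.25x = 436/7 + (1/7)x gives x* = 362 and P* = 114.
With the subsidy, sellers receive Ps = Pb + 39 for each unit, where Pb is the price buyers pay.
On the curves, Pb = 566.5 - 1.25x and Ps = 436/7 + (1/7)x; the wedge Ps − Pb = 39 gives 436/7 + (1/7)x − (566.5 - 1.25x) = 39, so x' = 390.
Then Pb = 566.5 − 1.25·390 = 79 and Ps = 436/7 + (1/7)·390 = 118.
Buyers' price falls by P* − Pb = 114 − 79 = 35; sellers' price rises by Ps − P* = 118 − 114 = 4.
So producers capture 4/39 = 4/39 of each unit of subsidy.

Producer share = 4/39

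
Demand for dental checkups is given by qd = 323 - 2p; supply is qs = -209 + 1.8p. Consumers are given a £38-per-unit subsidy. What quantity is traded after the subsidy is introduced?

Pre-subsidy: 323 - 2p = -209 + 1.8p gives p* = 140, q* = 43.
With the rebate, buyers effectively pay pb = ps − 38, where ps is the price sellers receive.
Demand in terms of ps becomes qd = 323 − 2(ps − 38) = 399 - 2ps. Setting this equal to supply: 399 - 2ps = -209 + 1.8ps, so ps = 160.
Buyers pay pb = 160 − 38 = 122; q' = -209 + 1.8·160 = 79.

q' = 79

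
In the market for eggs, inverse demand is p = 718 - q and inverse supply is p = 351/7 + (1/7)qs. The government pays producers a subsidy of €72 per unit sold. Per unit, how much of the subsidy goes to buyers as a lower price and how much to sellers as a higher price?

Pre-subsidy: 718 - q = 351/7 + (1/7)q gives q* = 584.375 and p* = 133.625.
With the subsidy, sellers receive ps = pb + 72 for each unit, where pb is the price buyers pay.
On the curves, pb = 718 - q and ps = 351/7 + (1/7)q; the wedge ps − pb = 72 gives 351/7 + (1/7)q − (718 - q) = 72, so q' = 647.375.
Then pb = 718 − 1·647.375 = 70.625 and ps = 351/7 + (1/7)·647.375 = 142.625.
Buyers' price falls by p* − pb = 133.625 − 70.625 = 63; sellers' price rises by ps − p* = 142.625 − 133.625 = 9.

Buyers gain €63 per unit; sellers gain €9 per unit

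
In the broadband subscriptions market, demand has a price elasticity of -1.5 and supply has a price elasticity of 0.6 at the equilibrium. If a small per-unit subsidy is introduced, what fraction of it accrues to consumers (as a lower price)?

For a small subsidy around the equilibrium, the benefit split depends on the relative slopes, which at a point are proportional to the elasticities.
Buyer share = εs/(εs + |εd|) = 0.6/(0.6 + 1.5) = 2/7; seller share = |εd|/(εs + |εd|) = 5/7.

Consumer share = 2/7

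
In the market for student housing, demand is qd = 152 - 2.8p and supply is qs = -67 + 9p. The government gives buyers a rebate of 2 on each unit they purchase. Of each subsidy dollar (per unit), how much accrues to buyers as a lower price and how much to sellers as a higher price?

Buyers gain 90/59 per unit; sellers gain 28/59 per unit

Pre-subsidy: 152 - 2.8p = -67 + 9p gives p* = 1095/59, q* = 5902/59.
With the rebate, buyers effectively pay pb = ps − 2, where ps is the price sellers receive.
Demand in terms of ps becomes qd = 152 − 2.8(ps − 2) = 157.6 - 2.8ps. Setting this equal to supply: 157.6 - 2.8ps = -67 + 9ps, so ps = 1123/59.
Buyers pay pb = 1123/59 − 2 = 1005/59; q' = -67 + 9·(1123/59) = 6154/59.
Buyers' price falls by p* − pb = 1095/59 − 1005/59 = 90/59; sellers' price rises by ps − p* = 1123/59 − 1095/59 = 28/59.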